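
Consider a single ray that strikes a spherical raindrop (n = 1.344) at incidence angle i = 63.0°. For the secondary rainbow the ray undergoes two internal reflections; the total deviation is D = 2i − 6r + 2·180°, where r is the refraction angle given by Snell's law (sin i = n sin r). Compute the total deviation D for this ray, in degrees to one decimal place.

sin r = sin 63.0° / 1.344 = 0.8910/1.344 = 0.6630; r = 41.53°.
D = 2·63.0° − 6·41.53° + 2·180° = 126.00° − 249.15° + 360° = 236.85°.

236.8°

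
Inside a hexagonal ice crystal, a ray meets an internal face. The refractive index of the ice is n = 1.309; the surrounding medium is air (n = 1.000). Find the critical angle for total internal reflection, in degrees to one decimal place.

sin θ_c = n_air / n = 1.000 / 1.309 = 0.7639.
θ_c = arcsin(0.7639) = 49.81°.

49.8°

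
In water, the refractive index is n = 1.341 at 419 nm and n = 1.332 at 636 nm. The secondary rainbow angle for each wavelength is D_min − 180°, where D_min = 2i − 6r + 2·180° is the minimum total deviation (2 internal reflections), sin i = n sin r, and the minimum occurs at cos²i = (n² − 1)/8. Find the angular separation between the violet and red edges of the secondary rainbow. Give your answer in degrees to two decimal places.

At 419 nm (n = 1.341): cos²i = 0.09979 → i = 71.586°, r = 45.034°, D_min = 232.966°, rainbow angle = 52.966°.
At 636 nm (n = 1.332): cos²i = 0.09678 → i = 71.875°, r = 45.520°, D_min = 230.628°, rainbow angle = 50.628°.
Angular width = |52.966° − 50.628°| = 2.337°.

2.34°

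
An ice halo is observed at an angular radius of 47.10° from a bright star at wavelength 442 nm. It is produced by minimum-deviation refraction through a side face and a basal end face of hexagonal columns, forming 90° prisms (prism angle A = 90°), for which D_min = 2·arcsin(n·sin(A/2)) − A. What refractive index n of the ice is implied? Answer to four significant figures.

1.316

Rearranging: n = sin((D_min + A)/2) / sin(A/2).
(D_min + A)/2 = (47.10° + 90°)/2 = 68.550°.
n = sin 68.550° / sin 45° = 0.9307 / 0.7071 = 1.3163.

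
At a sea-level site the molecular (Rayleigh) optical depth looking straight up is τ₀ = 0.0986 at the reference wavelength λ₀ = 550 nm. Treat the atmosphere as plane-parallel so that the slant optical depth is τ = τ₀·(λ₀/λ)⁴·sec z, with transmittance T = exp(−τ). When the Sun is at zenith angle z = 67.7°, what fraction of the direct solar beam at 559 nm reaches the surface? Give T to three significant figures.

sec 67.7° = 2.6354.
τ = 0.0986 × (550/559)⁴ × 2.6354 = 0.0986 × 0.9371 × 2.6354 = 0.2435.
T = exp(−0.2435) = 0.7839.

0.784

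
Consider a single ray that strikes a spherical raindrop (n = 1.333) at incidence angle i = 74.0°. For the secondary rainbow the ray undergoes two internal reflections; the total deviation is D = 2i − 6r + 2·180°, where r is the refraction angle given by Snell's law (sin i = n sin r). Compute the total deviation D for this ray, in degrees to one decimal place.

231.1°

sin r = sin 74.0° / 1.333 = 0.9613/1.333 = 0.7211; r = 46.15°.
D = 2·74.0° − 6·46.15° + 2·180° = 148.00° − 276.89° + 360° = 231.11°.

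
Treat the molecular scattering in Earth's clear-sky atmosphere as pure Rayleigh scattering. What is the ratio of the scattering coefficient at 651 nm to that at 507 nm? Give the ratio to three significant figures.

Rayleigh scattering ∝ λ⁻⁴, so the ratio of coefficients is the inverse fourth power of the wavelength ratio.
σ(651)/σ(507) = (507/651)⁴ = (0.7788)⁴ = 0.3679.

0.368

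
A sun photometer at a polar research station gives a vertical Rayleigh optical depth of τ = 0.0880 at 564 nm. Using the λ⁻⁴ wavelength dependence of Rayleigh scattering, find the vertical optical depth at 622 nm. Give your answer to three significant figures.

0.0595

τ(622 nm) = τ(564 nm) × (564/622)⁴ = 0.0880 × (0.9068)⁴ = 0.0880 × 0.6760 = 0.0595.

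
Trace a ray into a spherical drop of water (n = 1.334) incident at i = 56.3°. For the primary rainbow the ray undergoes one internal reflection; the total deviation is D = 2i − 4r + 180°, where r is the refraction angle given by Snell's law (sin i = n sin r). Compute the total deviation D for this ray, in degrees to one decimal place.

138.3°

sin r = sin 56.3° / 1.334 = 0.8320/1.334 = 0.6237; r = 38.58°.
D = 2·56.3° − 4·38.58° + 180° = 112.60° − 154.33° + 180° = 138.27°.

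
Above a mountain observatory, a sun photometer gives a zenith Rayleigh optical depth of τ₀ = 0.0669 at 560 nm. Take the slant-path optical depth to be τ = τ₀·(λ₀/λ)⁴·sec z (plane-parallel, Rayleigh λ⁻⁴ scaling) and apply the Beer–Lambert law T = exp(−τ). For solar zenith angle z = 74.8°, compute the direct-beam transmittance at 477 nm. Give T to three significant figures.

0.616

sec 74.8° = 3.8140.
τ = 0.0669 × (560/477)⁴ × 3.8140 = 0.0669 × 1.8997 × 3.8140 = 0.4847.
T = exp(−0.4847) = 0.6159.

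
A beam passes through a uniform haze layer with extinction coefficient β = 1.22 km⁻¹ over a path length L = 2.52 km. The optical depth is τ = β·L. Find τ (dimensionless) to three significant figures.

3.07

τ = β·L = 1.22 × 2.52 = 3.0744.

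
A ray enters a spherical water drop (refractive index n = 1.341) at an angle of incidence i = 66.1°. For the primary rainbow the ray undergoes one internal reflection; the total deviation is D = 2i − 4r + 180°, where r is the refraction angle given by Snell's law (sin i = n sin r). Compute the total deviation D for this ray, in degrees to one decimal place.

sin r = sin 66.1° / 1.341 = 0.9143/1.341 = 0.6818; r = 42.98°.
D = 2·66.1° − 4·42.98° + 180° = 132.20° − 171.93° + 180° = 140.27°.

140.3°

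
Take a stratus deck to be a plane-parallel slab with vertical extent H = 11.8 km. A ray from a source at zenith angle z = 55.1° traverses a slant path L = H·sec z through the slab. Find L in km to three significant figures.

20.6 km

sec z = 1/cos 55.1° = 1.7478.
L = 11.8 × 1.7478 = 20.624 km.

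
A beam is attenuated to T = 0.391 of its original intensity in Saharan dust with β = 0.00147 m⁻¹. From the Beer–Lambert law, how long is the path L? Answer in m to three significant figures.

Beer–Lambert: T = exp(−βL) ⇒ L = −ln(T)/β = −ln(0.391)/0.00147 = 0.9390/0.00147 = 638.8 m.

639 m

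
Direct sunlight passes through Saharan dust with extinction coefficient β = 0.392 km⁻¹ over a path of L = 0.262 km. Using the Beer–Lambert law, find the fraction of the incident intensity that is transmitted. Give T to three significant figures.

0.902

τ = β·L = 0.392 × 0.262 = 0.1027.
T = exp(−0.1027) = 0.9024.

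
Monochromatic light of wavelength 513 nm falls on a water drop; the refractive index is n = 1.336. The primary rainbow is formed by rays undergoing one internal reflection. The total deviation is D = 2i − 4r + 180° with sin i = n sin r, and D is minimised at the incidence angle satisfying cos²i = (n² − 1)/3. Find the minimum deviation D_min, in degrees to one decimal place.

138.4°

cos²i = (1.78490 − 1)/3 = 0.26163; i = arccos(0.51150) = 59.236°.
sin r = sin 59.236°/1.336 = 0.64318; r = 40.029°.
D_min = 2·59.236° − 4·40.029° + 180° = 138.356°.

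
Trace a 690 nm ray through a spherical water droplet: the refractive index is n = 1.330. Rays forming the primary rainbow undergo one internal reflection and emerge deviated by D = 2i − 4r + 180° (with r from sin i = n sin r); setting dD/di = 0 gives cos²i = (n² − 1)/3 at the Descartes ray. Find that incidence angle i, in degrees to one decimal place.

cos²i = (1.330² − 1)/3 = (1.76890 − 1)/3 = 0.25630.
cos i = 0.50626, so i = 59.585°.

59.6°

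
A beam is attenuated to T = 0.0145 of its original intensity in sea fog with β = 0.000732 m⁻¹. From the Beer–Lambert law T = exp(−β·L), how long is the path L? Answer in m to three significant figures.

Beer–Lambert: T = exp(−βL) ⇒ L = −ln(T)/β = −ln(0.0145)/0.000732 = 4.2336/0.000732 = 5784 m.

5780 m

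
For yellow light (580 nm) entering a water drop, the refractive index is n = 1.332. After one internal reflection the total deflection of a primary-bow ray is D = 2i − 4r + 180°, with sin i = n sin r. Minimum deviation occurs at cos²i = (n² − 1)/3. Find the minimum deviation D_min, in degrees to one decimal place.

137.8°

cos²i = (1.77422 − 1)/3 = 0.25807; i = arccos(0.50801) = 59.469°.
sin r = sin 59.469°/1.332 = 0.64666; r = 40.290°.
D_min = 2·59.469° − 4·40.290° + 180° = 137.776°.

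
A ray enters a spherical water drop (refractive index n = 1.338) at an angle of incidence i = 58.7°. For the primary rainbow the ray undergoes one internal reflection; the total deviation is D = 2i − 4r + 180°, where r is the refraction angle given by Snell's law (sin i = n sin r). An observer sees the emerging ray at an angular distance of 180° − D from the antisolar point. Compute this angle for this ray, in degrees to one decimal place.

sin r = sin 58.7° / 1.338 = 0.8545/1.338 = 0.6386; r = 39.69°.
D = 2·58.7° − 4·39.69° + 180° = 117.40° − 158.75° + 180° = 138.65°.
Angle from antisolar point = 180° − D = 41.35°.

41.4°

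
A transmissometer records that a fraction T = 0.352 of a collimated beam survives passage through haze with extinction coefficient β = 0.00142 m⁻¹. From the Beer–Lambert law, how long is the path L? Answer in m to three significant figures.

735 m

Beer–Lambert: T = exp(−βL) ⇒ L = −ln(T)/β = −ln(0.352)/0.00142 = 1.0441/0.00142 = 735.3 m.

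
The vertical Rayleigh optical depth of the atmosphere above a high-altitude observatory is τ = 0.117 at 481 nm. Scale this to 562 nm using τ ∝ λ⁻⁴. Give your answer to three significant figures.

0.0628

τ(562 nm) = τ(481 nm) × (481/562)⁴ = 0.117 × (0.8559)⁴ = 0.117 × 0.5366 = 0.0628.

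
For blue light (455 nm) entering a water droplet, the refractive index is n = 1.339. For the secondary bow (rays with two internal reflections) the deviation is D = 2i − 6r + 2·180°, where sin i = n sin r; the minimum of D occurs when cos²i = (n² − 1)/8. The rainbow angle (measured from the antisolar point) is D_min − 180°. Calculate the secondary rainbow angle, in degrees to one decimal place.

52.5°

cos²i = (1.79292 − 1)/8 = 0.09912; i = arccos(0.31483) = 71.650°.
sin r = sin 71.650°/1.339 = 0.70885; r = 45.141°.
D_min = 2·71.650° − 6·45.141° + 360° = 232.451°.
Rainbow angle = D_min − 180° = 52.451°.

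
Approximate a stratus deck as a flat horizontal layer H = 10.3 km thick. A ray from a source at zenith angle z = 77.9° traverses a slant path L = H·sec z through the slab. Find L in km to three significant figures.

49.1 km

sec z = 1/cos 77.9° = 4.7706.
L = 10.3 × 4.7706 = 49.137 km.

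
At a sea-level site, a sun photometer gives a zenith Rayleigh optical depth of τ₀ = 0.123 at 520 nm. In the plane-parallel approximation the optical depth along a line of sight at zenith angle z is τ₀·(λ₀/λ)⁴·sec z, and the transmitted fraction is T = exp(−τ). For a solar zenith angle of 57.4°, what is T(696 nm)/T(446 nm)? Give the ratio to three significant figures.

1.42

Airmass: sec 57.4° = 1.8561.
τ(696 nm) = 0.123 × (520/696)⁴ × 1.8561 = 0.123 × 0.3116 × 1.8561 = 0.0711.
τ(446 nm) = 0.123 × (520/446)⁴ × 1.8561 = 0.123 × 1.8479 × 1.8561 = 0.4219.
T(696)/T(446) = exp(τ_B − τ_A) = exp(0.3507) = 1.4201.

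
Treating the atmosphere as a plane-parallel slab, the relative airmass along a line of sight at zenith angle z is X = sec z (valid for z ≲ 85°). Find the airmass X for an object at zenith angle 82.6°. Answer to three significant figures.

7.76

X = sec z = 1/cos 82.6° = 1/0.1288 = 7.7642.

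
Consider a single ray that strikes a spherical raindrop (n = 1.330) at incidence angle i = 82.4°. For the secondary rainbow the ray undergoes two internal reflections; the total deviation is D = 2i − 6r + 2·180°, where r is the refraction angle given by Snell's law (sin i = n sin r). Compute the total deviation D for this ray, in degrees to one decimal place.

sin r = sin 82.4° / 1.330 = 0.9912/1.330 = 0.7453; r = 48.18°.
D = 2·82.4° − 6·48.18° + 2·180° = 164.80° − 289.10° + 360° = 235.70°.

235.7°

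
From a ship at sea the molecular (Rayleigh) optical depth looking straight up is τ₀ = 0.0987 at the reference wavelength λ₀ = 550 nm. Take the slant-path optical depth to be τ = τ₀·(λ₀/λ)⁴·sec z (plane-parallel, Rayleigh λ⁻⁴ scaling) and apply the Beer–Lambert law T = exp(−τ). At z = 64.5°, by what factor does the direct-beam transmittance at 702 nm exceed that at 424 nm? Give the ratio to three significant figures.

1.76

Airmass: sec 64.5° = 2.3228.
τ(702 nm) = 0.0987 × (550/702)⁴ × 2.3228 = 0.0987 × 0.3768 × 2.3228 = 0.0864.
τ(424 nm) = 0.0987 × (550/424)⁴ × 2.3228 = 0.0987 × 2.8313 × 2.3228 = 0.6491.
T(702)/T(424) = exp(τ_B − τ_A) = exp(0.5627) = 1.7555.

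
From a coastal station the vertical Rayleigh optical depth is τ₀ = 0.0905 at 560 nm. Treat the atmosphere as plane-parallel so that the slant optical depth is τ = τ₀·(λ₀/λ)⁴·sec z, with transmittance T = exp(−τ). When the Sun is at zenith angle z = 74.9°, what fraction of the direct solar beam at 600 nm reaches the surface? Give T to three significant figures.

sec 74.9° = 3.8387.
τ = 0.0905 × (560/600)⁴ × 3.8387 = 0.0905 × 0.7588 × 3.8387 = 0.2636.
T = exp(−0.2636) = 0.7683.

0.768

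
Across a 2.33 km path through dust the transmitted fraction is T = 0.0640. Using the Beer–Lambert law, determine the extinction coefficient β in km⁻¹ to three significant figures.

Beer–Lambert: T = exp(−βL) ⇒ β = −ln(T)/L = −ln(0.0640)/2.33 = 2.7489/2.33 = 1.18 km⁻¹.

1.18 km⁻¹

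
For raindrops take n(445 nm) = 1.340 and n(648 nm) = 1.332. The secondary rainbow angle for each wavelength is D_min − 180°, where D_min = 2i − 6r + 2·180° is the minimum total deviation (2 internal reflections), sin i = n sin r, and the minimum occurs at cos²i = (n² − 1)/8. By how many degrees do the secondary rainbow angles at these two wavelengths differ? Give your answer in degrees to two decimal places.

At 445 nm (n = 1.340): cos²i = 0.09945 → i = 71.618°, r = 45.088°, D_min = 232.709°, rainbow angle = 52.709°.
At 648 nm (n = 1.332): cos²i = 0.09678 → i = 71.875°, r = 45.520°, D_min = 230.628°, rainbow angle = 50.628°.
Angular width = |52.709° − 50.628°| = 2.080°.

2.08°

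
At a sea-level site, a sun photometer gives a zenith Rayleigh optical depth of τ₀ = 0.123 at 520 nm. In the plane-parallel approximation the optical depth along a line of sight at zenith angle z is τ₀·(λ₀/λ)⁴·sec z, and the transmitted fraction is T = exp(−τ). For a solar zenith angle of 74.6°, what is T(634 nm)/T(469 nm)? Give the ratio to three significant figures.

1.63

Airmass: sec 74.6° = 3.7657.
τ(634 nm) = 0.123 × (520/634)⁴ × 3.7657 = 0.123 × 0.4525 × 3.7657 = 0.2096.
τ(469 nm) = 0.123 × (520/469)⁴ × 3.7657 = 0.123 × 1.5112 × 3.7657 = 0.7000.
T(634)/T(469) = exp(τ_B − τ_A) = exp(0.4903) = 1.6329.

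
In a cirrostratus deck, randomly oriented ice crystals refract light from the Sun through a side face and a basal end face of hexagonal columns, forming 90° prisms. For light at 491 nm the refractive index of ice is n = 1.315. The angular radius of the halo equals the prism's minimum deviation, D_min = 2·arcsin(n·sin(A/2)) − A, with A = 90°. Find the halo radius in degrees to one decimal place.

n·sin(A/2) = 1.315 × sin 45° = 1.315 × 0.7071 = 0.9298.
D_min = 2·arcsin(0.9298) − 90° = 2 × 68.411° − 90° = 46.821°.

46.8°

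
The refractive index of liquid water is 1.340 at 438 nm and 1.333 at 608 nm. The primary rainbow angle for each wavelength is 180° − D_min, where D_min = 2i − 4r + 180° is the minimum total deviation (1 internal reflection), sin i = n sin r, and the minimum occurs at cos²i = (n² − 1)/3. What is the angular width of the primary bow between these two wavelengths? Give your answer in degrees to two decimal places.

1.01°

At 438 nm (n = 1.340): cos²i = 0.26520 → i = 59.004°, r = 39.770°, D_min = 138.929°, rainbow angle = 41.071°.
At 608 nm (n = 1.333): cos²i = 0.25896 → i = 59.410°, r = 40.225°, D_min = 137.922°, rainbow angle = 42.078°.
Angular width = |41.071° − 42.078°| = 1.007°.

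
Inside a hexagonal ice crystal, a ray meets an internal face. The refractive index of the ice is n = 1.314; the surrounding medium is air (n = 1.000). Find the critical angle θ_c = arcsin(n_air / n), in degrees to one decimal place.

sin θ_c = n_air / n = 1.000 / 1.314 = 0.7610.
θ_c = arcsin(0.7610) = 49.56°.

49.6°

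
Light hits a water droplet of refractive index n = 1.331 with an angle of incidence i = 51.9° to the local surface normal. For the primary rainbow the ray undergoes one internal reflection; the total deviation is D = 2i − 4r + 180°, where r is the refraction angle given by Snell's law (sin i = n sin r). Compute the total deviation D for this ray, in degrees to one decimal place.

138.8°

sin r = sin 51.9° / 1.331 = 0.7869/1.331 = 0.5912; r = 36.24°.
D = 2·51.9° − 4·36.24° + 180° = 103.80° − 144.98° + 180° = 138.82°.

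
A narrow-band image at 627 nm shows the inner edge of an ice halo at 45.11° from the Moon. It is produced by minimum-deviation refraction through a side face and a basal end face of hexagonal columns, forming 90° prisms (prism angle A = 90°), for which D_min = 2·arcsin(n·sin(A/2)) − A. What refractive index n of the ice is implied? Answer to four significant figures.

1.307

Rearranging: n = sin((D_min + A)/2) / sin(A/2).
(D_min + A)/2 = (45.11° + 90°)/2 = 67.555°.
n = sin 67.555° / sin 45° = 0.9242 / 0.7071 = 1.3071.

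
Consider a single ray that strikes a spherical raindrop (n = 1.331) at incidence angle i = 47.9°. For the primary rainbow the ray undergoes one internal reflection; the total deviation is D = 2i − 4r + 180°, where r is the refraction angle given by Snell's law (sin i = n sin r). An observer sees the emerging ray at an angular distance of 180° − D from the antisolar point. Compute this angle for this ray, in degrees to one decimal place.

sin r = sin 47.9° / 1.331 = 0.7420/1.331 = 0.5575; r = 33.88°.
D = 2·47.9° − 4·33.88° + 180° = 95.80° − 135.52° + 180° = 140.28°.
Angle from antisolar point = 180° − D = 39.72°.

39.7°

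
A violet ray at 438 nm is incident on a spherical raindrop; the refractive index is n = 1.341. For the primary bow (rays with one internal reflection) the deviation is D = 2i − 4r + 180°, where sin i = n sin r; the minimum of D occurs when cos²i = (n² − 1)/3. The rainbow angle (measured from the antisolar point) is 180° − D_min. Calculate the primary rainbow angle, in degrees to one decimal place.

cos²i = (1.79828 − 1)/3 = 0.26609; i = arccos(0.51584) = 58.946°.
sin r = sin 58.946°/1.341 = 0.63884; r = 39.705°.
D_min = 2·58.946° − 4·39.705° + 180° = 139.071°.
Rainbow angle = 180° − D_min = 40.929°.

40.9°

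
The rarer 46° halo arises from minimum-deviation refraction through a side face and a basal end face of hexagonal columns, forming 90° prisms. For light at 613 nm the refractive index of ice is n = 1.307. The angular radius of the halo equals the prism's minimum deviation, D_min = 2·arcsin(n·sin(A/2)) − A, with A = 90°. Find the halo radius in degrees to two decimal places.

n·sin(A/2) = 1.307 × sin 45° = 1.307 × 0.7071 = 0.9242.
D_min = 2·arcsin(0.9242) − 90° = 2 × 67.546° − 90° = 45.093°.

45.09°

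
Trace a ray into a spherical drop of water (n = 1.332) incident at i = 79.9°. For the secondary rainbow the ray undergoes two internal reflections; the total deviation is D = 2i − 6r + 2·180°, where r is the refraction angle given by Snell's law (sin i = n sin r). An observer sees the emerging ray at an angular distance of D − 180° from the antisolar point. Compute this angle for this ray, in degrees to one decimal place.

53.9°

sin r = sin 79.9° / 1.332 = 0.9845/1.332 = 0.7391; r = 47.66°.
D = 2·79.9° − 6·47.66° + 2·180° = 159.80° − 285.94° + 360° = 233.86°.
Angle from antisolar point = D − 180° = 53.86°.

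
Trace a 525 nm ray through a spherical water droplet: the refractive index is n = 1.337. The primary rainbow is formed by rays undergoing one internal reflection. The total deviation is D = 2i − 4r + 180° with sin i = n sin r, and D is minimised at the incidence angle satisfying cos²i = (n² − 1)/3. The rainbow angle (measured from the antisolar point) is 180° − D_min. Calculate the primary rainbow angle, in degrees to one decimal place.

41.5°

cos²i = (1.78757 − 1)/3 = 0.26252; i = arccos(0.51237) = 59.178°.
sin r = sin 59.178°/1.337 = 0.64231; r = 39.964°.
D_min = 2·59.178° − 4·39.964° + 180° = 138.500°.
Rainbow angle = 180° − D_min = 41.500°.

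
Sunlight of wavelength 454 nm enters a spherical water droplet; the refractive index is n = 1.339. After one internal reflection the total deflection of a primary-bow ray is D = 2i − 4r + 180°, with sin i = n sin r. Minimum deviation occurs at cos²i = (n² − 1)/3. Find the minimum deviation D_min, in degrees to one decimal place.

138.8°

cos²i = (1.79292 − 1)/3 = 0.26431; i = arccos(0.51411) = 59.062°.
sin r = sin 59.062°/1.339 = 0.64057; r = 39.834°.
D_min = 2·59.062° − 4·39.834° + 180° = 138.786°.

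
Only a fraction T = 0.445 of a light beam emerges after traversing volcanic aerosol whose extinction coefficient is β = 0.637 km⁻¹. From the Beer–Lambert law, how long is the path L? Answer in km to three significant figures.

Beer–Lambert: T = exp(−βL) ⇒ L = −ln(T)/β = −ln(0.445)/0.637 = 0.8097/0.637 = 1.271 km.

1.27 km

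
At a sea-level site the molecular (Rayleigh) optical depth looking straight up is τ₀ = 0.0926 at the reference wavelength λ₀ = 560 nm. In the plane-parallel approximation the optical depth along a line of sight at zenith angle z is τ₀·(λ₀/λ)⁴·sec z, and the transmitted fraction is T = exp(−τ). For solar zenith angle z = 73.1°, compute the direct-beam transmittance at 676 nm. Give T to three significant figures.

sec 73.1° = 3.4399.
τ = 0.0926 × (560/676)⁴ × 3.4399 = 0.0926 × 0.4709 × 3.4399 = 0.1500.
T = exp(−0.1500) = 0.8607.

0.861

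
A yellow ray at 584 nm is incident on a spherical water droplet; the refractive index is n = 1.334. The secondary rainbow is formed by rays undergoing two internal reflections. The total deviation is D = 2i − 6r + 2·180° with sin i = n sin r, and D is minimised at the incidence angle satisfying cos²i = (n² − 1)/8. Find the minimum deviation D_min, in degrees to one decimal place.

231.2°

cos²i = (1.77956 − 1)/8 = 0.09744; i = arccos(0.31216) = 71.810°.
sin r = sin 71.810°/1.334 = 0.71217; r = 45.411°.
D_min = 2·71.810° − 6·45.411° + 360° = 231.153°.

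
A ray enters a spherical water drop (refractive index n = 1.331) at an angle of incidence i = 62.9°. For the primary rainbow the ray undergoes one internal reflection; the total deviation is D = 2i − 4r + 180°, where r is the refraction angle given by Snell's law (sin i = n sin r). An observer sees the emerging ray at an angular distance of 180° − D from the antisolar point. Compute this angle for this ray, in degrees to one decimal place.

42.1°

sin r = sin 62.9° / 1.331 = 0.8902/1.331 = 0.6688; r = 41.98°.
D = 2·62.9° − 4·41.98° + 180° = 125.80° − 167.91° + 180° = 137.89°.
Angle from antisolar point = 180° − D = 42.11°.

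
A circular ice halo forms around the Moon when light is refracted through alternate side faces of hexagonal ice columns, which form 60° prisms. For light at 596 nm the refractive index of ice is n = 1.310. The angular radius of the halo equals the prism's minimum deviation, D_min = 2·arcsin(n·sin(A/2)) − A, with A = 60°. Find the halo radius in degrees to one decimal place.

n·sin(A/2) = 1.310 × sin 30° = 1.310 × 0.5000 = 0.6550.
D_min = 2·arcsin(0.6550) − 60° = 2 × 40.920° − 60° = 21.839°.

21.8°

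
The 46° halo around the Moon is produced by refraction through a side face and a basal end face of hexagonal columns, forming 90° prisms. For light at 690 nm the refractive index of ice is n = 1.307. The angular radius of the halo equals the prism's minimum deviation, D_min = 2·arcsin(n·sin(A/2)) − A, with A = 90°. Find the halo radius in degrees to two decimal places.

n·sin(A/2) = 1.307 × sin 45° = 1.307 × 0.7071 = 0.9242.
D_min = 2·arcsin(0.9242) − 90° = 2 × 67.546° − 90° = 45.093°.

45.09°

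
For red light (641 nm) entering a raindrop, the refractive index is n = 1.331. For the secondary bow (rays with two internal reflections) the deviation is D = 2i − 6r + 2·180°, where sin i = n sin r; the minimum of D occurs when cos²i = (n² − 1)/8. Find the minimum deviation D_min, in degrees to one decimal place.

230.4°

cos²i = (1.77156 − 1)/8 = 0.09645; i = arccos(0.31056) = 71.907°.
sin r = sin 71.907°/1.331 = 0.71417; r = 45.575°.
D_min = 2·71.907° − 6·45.575° + 360° = 230.365°.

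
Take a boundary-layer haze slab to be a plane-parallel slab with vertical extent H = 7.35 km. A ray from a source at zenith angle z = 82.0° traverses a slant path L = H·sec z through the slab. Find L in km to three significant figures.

52.8 km

sec z = 1/cos 82.0° = 7.1853.
L = 7.35 × 7.1853 = 52.812 km.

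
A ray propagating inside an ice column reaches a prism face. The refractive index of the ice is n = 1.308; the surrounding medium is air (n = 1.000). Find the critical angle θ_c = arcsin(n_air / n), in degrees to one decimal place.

sin θ_c = n_air / n = 1.000 / 1.308 = 0.7645.
θ_c = arcsin(0.7645) = 49.86°.

49.9°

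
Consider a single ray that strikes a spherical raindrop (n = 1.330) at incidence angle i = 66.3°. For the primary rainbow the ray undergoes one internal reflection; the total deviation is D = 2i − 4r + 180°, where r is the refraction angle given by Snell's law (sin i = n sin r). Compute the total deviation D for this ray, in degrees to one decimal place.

sin r = sin 66.3° / 1.330 = 0.9157/1.330 = 0.6885; r = 43.51°.
D = 2·66.3° − 4·43.51° + 180° = 132.60° − 174.04° + 180° = 138.56°.

138.6°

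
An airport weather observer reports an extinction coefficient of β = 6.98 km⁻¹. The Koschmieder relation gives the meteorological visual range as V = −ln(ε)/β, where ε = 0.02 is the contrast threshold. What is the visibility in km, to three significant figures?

V = −ln(0.02) / 6.98 = 3.912 / 6.98 = 0.5605 km.

0.560 km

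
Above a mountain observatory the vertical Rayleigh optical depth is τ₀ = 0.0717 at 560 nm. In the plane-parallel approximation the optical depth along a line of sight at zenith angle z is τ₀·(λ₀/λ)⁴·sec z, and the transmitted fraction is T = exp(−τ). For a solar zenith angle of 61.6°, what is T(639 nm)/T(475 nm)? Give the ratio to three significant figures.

Airmass: sec 61.6° = 2.1025.
τ(639 nm) = 0.0717 × (560/639)⁴ × 2.1025 = 0.0717 × 0.5899 × 2.1025 = 0.0889.
τ(475 nm) = 0.0717 × (560/475)⁴ × 2.1025 = 0.0717 × 1.9319 × 2.1025 = 0.2912.
T(639)/T(475) = exp(τ_B − τ_A) = exp(0.2023) = 1.2242.

1.22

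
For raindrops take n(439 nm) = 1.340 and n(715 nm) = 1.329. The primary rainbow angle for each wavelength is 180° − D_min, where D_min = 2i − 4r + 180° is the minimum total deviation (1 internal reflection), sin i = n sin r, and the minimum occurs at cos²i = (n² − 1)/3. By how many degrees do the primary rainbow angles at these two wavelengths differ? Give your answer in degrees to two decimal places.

At 439 nm (n = 1.340): cos²i = 0.26520 → i = 59.004°, r = 39.770°, D_min = 138.929°, rainbow angle = 41.071°.
At 715 nm (n = 1.329): cos²i = 0.25541 → i = 59.643°, r = 40.487°, D_min = 137.337°, rainbow angle = 42.663°.
Angular width = |41.071° − 42.663°| = 1.592°.

1.59°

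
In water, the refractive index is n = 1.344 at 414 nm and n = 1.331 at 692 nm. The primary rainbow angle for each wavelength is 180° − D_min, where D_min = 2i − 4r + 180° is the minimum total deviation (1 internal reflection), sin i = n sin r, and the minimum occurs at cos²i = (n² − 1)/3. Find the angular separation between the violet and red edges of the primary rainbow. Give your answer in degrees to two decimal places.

1.86°

At 414 nm (n = 1.344): cos²i = 0.26878 → i = 58.772°, r = 39.512°, D_min = 139.495°, rainbow angle = 40.505°.
At 692 nm (n = 1.331): cos²i = 0.25719 → i = 59.527°, r = 40.356°, D_min = 137.630°, rainbow angle = 42.370°.
Angular width = |40.505° − 42.370°| = 1.865°.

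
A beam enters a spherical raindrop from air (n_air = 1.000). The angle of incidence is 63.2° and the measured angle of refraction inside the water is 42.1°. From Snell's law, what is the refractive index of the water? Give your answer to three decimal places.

n = sin θ_i / sin θ_r = sin 63.2° / sin 42.1° = 0.8926 / 0.6704 = 1.3314.

1.331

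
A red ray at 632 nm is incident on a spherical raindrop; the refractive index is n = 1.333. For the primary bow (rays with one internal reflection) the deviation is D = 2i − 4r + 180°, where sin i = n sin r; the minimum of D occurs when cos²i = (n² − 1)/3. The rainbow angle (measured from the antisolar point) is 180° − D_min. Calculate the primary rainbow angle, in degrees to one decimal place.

42.1°

cos²i = (1.77689 − 1)/3 = 0.25896; i = arccos(0.50888) = 59.410°.
sin r = sin 59.410°/1.333 = 0.64579; r = 40.225°.
D_min = 2·59.410° − 4·40.225° + 180° = 137.922°.
Rainbow angle = 180° − D_min = 42.078°.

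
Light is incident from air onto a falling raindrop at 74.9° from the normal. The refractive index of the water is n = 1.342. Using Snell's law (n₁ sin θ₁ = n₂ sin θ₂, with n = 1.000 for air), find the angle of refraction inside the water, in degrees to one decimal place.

46.0°

Snell: sin θ_r = sin θ_i / n = sin 74.9° / 1.342 = 0.9655 / 1.342 = 0.7194.
θ_r = arcsin(0.7194) = 46.01°.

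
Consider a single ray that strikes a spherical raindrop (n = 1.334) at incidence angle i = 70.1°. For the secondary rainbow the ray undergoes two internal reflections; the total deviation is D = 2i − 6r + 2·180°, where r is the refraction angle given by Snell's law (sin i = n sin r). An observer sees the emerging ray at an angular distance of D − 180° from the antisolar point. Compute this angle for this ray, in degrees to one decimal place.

sin r = sin 70.1° / 1.334 = 0.9403/1.334 = 0.7049; r = 44.82°.
D = 2·70.1° − 6·44.82° + 2·180° = 140.20° − 268.91° + 360° = 231.29°.
Angle from antisolar point = D − 180° = 51.29°.

51.3°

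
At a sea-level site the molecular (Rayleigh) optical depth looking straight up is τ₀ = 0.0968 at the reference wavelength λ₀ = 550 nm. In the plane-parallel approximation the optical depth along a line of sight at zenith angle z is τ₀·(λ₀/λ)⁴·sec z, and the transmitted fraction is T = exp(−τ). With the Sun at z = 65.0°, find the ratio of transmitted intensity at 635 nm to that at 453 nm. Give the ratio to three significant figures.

Airmass: sec 65.0° = 2.3662.
τ(635 nm) = 0.0968 × (550/635)⁴ × 2.3662 = 0.0968 × 0.5628 × 2.3662 = 0.1289.
τ(453 nm) = 0.0968 × (550/453)⁴ × 2.3662 = 0.0968 × 2.1730 × 2.3662 = 0.4977.
T(635)/T(453) = exp(τ_B − τ_A) = exp(0.3688) = 1.4460.

1.45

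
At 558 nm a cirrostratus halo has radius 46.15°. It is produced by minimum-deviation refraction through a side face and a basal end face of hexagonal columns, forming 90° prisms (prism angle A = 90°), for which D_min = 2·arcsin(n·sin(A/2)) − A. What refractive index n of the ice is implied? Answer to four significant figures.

1.312

Rearranging: n = sin((D_min + A)/2) / sin(A/2).
(D_min + A)/2 = (46.15° + 90°)/2 = 68.075°.
n = sin 68.075° / sin 45° = 0.9277 / 0.7071 = 1.3119.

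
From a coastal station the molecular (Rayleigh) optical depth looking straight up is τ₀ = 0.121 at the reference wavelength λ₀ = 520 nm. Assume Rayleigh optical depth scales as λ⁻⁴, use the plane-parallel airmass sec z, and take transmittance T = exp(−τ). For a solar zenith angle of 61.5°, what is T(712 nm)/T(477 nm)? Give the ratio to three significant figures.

Airmass: sec 61.5° = 2.0957.
τ(712 nm) = 0.121 × (520/712)⁴ × 2.0957 = 0.121 × 0.2845 × 2.0957 = 0.0721.
τ(477 nm) = 0.121 × (520/477)⁴ × 2.0957 = 0.121 × 1.4123 × 2.0957 = 0.3581.
T(712)/T(477) = exp(τ_B − τ_A) = exp(0.2860) = 1.3311.

1.33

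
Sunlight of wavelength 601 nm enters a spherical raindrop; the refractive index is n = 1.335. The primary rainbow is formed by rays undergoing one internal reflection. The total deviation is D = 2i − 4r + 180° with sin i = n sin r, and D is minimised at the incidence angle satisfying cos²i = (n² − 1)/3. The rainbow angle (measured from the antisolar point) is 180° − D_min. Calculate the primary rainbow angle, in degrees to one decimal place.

41.8°

cos²i = (1.78222 − 1)/3 = 0.26074; i = arccos(0.51063) = 59.294°.
sin r = sin 59.294°/1.335 = 0.64405; r = 40.094°.
D_min = 2·59.294° − 4·40.094° + 180° = 138.212°.
Rainbow angle = 180° − D_min = 41.788°.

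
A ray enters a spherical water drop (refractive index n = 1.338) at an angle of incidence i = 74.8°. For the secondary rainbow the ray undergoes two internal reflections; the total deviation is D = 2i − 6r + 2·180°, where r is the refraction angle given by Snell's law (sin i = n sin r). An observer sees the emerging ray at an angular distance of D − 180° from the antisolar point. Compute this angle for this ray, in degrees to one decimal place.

sin r = sin 74.8° / 1.338 = 0.9650/1.338 = 0.7212; r = 46.16°.
D = 2·74.8° − 6·46.16° + 2·180° = 149.60° − 276.94° + 360° = 232.66°.
Angle from antisolar point = D − 180° = 52.66°.

52.7°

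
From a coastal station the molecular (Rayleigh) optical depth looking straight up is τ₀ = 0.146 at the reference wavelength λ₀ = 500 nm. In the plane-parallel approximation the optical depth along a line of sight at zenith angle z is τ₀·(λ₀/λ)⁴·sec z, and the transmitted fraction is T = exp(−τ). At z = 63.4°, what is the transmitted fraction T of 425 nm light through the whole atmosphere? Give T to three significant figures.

0.535

sec 63.4° = 2.2333.
τ = 0.146 × (500/425)⁴ × 2.2333 = 0.146 × 1.9157 × 2.2333 = 0.6246.
T = exp(−0.6246) = 0.5355.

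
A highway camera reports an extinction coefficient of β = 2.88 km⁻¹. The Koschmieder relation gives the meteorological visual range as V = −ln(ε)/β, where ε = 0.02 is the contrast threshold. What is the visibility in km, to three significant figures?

1.36 km

V = −ln(0.02) / 2.88 = 3.912 / 2.88 = 1.3583 km.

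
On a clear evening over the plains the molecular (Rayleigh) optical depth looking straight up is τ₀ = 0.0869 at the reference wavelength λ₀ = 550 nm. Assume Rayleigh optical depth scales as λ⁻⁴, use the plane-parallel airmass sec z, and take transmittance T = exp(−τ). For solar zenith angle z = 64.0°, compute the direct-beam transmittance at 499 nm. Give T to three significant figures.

0.746

sec 64.0° = 2.2812.
τ = 0.0869 × (550/499)⁴ × 2.2812 = 0.0869 × 1.4759 × 2.2812 = 0.2926.
T = exp(−0.2926) = 0.7463.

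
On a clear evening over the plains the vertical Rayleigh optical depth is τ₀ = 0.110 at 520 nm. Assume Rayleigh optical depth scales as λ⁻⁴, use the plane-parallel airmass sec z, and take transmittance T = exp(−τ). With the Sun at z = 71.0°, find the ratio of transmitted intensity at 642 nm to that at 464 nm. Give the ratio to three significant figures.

1.47

Airmass: sec 71.0° = 3.0716.
τ(642 nm) = 0.110 × (520/642)⁴ × 3.0716 = 0.110 × 0.4304 × 3.0716 = 0.1454.
τ(464 nm) = 0.110 × (520/464)⁴ × 3.0716 = 0.110 × 1.5774 × 3.0716 = 0.5330.
T(642)/T(464) = exp(τ_B − τ_A) = exp(0.3875) = 1.4733.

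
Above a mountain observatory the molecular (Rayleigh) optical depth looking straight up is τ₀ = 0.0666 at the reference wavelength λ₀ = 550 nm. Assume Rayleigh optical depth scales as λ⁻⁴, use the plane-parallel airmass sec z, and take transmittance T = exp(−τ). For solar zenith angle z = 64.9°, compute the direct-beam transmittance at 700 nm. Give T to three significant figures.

0.942

sec 64.9° = 2.3574.
τ = 0.0666 × (550/700)⁴ × 2.3574 = 0.0666 × 0.3811 × 2.3574 = 0.0598.
T = exp(−0.0598) = 0.9419.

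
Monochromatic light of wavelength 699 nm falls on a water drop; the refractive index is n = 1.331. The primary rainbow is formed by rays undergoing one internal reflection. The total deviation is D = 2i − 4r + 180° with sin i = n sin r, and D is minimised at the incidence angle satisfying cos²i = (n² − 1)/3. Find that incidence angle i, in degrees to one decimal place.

59.5°

cos²i = (1.331² − 1)/3 = (1.77156 − 1)/3 = 0.25719.
cos i = 0.50714, so i = 59.527°.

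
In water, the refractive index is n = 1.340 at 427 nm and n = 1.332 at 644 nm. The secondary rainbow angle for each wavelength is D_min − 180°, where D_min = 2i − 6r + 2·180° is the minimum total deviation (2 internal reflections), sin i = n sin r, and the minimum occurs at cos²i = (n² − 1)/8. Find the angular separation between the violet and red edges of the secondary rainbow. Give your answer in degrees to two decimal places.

2.08°

At 427 nm (n = 1.340): cos²i = 0.09945 → i = 71.618°, r = 45.088°, D_min = 232.709°, rainbow angle = 52.709°.
At 644 nm (n = 1.332): cos²i = 0.09678 → i = 71.875°, r = 45.520°, D_min = 230.628°, rainbow angle = 50.628°.
Angular width = |52.709° − 50.628°| = 2.080°.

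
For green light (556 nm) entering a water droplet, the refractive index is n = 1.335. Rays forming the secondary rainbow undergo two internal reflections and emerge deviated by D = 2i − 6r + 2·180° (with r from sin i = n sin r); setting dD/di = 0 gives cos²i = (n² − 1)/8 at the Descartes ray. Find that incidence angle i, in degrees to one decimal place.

71.8°

cos²i = (1.335² − 1)/8 = (1.78222 − 1)/8 = 0.09778.
cos i = 0.31269, so i = 71.778°.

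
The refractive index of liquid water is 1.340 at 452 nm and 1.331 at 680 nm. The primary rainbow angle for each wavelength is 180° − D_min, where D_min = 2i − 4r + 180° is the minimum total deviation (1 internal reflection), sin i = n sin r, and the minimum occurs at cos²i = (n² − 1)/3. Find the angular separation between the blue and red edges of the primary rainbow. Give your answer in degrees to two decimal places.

1.30°

At 452 nm (n = 1.340): cos²i = 0.26520 → i = 59.004°, r = 39.770°, D_min = 138.929°, rainbow angle = 41.071°.
At 680 nm (n = 1.331): cos²i = 0.25719 → i = 59.527°, r = 40.356°, D_min = 137.630°, rainbow angle = 42.370°.
Angular width = |41.071° − 42.370°| = 1.299°.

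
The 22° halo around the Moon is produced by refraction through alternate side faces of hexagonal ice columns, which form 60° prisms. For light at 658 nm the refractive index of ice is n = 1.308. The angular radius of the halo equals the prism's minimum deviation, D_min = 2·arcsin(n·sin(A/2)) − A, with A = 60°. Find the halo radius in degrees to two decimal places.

21.69°

n·sin(A/2) = 1.308 × sin 30° = 1.308 × 0.5000 = 0.6540.
D_min = 2·arcsin(0.6540) − 60° = 2 × 40.844° − 60° = 21.688°.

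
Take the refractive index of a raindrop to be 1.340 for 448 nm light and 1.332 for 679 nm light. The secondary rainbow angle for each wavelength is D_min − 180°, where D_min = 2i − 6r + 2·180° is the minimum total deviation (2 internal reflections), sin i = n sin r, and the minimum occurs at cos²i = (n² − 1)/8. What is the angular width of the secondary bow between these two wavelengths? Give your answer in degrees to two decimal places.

At 448 nm (n = 1.340): cos²i = 0.09945 → i = 71.618°, r = 45.088°, D_min = 232.709°, rainbow angle = 52.709°.
At 679 nm (n = 1.332): cos²i = 0.09678 → i = 71.875°, r = 45.520°, D_min = 230.628°, rainbow angle = 50.628°.
Angular width = |52.709° − 50.628°| = 2.080°.

2.08°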